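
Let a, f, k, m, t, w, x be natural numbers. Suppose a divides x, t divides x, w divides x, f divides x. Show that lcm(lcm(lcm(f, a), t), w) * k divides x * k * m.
f divides x and a divides x, thus lcm(f, a) divides x. t divides x, so lcm(lcm(f, a), t) divides x. From w divides x, lcm(lcm(lcm(f, a), t), w) divides x. Then lcm(lcm(lcm(f, a), t), w) * k divides x * k. Then lcm(lcm(lcm(f, a), t), w) * k divides x * k * m.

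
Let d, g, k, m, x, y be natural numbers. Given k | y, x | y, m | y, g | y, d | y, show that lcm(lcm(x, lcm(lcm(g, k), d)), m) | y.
g | y and k | y, so lcm(g, k) | y. Since d | y, lcm(lcm(g, k), d) | y. From x | y, lcm(x, lcm(lcm(g, k), d)) | y. Because m | y, lcm(lcm(x, lcm(lcm(g, k), d)), m) | y.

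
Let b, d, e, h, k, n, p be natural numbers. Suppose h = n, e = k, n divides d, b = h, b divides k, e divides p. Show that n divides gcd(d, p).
b = h and h = n, hence b = n. Because e = k and e divides p, k divides p. b divides k, so b divides p. Since b = n, n divides p. Since n divides d, n divides gcd(d, p).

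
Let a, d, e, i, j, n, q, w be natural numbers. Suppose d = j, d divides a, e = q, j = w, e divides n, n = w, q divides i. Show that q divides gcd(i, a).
e = q and e divides n, thus q divides n. Since n = w, q divides w. d = j and j = w, hence d = w. From d divides a, w divides a. Since q divides w, q divides a. Since q divides i, q divides gcd(i, a).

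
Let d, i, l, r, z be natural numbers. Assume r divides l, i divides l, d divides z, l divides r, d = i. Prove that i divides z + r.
d = i and d divides z, so i divides z. Because l divides r and r divides l, l = r. i divides l, so i divides r. Since i divides z, i divides z + r.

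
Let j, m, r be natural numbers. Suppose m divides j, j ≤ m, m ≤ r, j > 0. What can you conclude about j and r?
j ≤ r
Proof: m divides j and j > 0, thus m ≤ j. Since j ≤ m, m = j. Since m ≤ r, j ≤ r.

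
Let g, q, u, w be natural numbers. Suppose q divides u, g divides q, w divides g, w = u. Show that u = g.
Because w = u and w divides g, u divides g. Since g divides q and q divides u, g divides u. u divides g, so u = g.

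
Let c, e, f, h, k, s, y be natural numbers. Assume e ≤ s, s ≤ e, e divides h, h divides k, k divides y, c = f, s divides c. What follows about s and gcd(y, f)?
s divides gcd(y, f)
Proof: Since e ≤ s and s ≤ e, e = s. e divides h and h divides k, thus e divides k. k divides y, so e divides y. Since e = s, s divides y. c = f and s divides c, so s divides f. s divides y, so s divides gcd(y, f).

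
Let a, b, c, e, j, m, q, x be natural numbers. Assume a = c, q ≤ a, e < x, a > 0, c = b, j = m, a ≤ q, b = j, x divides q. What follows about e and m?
e < m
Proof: c = b and b = j, hence c = j. Because j = m, c = m. Since q ≤ a and a ≤ q, q = a. Since x divides q, x divides a. a > 0, so x ≤ a. a = c, so x ≤ c. Since e < x, e < c. c = m, so e < m.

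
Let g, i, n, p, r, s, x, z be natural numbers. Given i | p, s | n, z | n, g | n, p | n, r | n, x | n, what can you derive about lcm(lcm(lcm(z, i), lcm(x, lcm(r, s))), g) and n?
lcm(lcm(lcm(z, i), lcm(x, lcm(r, s))), g) | n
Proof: i | p and p | n, thus i | n. Since z | n, lcm(z, i) | n. r | n and s | n, so lcm(r, s) | n. Since x | n, lcm(x, lcm(r, s)) | n. Since lcm(z, i) | n, lcm(lcm(z, i), lcm(x, lcm(r, s))) | n. Because g | n, lcm(lcm(lcm(z, i), lcm(x, lcm(r, s))), g) | n.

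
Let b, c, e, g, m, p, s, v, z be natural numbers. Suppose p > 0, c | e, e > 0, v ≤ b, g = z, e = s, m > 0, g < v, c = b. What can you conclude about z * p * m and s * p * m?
z * p * m < s * p * m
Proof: g < v and v ≤ b, thus g < b. Since g = z, z < b. Because c = b and c | e, b | e. From e > 0, b ≤ e. Because e = s, b ≤ s. Since z < b, z < s. Since p > 0, z * p < s * p. m > 0, so z * p * m < s * p * m.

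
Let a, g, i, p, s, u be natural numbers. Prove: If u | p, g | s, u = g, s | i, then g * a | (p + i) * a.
u = g and u | p, therefore g | p. g | s and s | i, so g | i. Since g | p, g | p + i. Then g * a | (p + i) * a.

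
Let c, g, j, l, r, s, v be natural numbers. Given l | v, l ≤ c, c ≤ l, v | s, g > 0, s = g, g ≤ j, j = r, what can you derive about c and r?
c ≤ r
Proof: l ≤ c and c ≤ l, so l = c. s = g and v | s, therefore v | g. Because l | v, l | g. Since g > 0, l ≤ g. l = c, so c ≤ g. Since g ≤ j, c ≤ j. Because j = r, c ≤ r.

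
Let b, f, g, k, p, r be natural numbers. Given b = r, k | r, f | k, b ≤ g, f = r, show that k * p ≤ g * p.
f = r and f | k, so r | k. k | r, so r = k. From b = r, b = k. b ≤ g, so k ≤ g. Then k * p ≤ g * p.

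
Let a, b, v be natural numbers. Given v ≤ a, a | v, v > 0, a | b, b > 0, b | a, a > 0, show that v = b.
a | v and v > 0, so a ≤ v. Since v ≤ a, v = a. a | b and b > 0, so a ≤ b. Because b | a and a > 0, b ≤ a. Since a ≤ b, a = b. v = a, so v = b.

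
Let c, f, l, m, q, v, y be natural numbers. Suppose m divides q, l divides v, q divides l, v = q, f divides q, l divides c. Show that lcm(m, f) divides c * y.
m divides q and f divides q, hence lcm(m, f) divides q. From v = q and l divides v, l divides q. Since q divides l, l = q. Since l divides c, q divides c. lcm(m, f) divides q, so lcm(m, f) divides c. Then lcm(m, f) divides c * y.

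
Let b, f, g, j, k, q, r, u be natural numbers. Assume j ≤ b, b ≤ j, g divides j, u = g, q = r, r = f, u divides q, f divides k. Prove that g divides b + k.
j ≤ b and b ≤ j, thus j = b. Since g divides j, g divides b. q = r and r = f, thus q = f. u divides q, so u divides f. Since f divides k, u divides k. Since u = g, g divides k. Since g divides b, g divides b + k.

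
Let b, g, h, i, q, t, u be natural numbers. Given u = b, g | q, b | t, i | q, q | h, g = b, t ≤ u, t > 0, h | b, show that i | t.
q | h and h | b, so q | b. g = b and g | q, therefore b | q. Since q | b, q = b. b | t and t > 0, therefore b ≤ t. Because u = b and t ≤ u, t ≤ b. b ≤ t, so b = t. q = b, so q = t. From i | q, i | t.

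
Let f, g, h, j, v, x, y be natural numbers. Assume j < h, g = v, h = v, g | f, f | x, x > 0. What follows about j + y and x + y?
j + y < x + y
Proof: From h = v and j < h, j < v. g | f and f | x, hence g | x. g = v, so v | x. Since x > 0, v ≤ x. Since j < v, j < x. Then j + y < x + y.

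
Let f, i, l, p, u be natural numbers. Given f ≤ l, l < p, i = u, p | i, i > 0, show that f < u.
From f ≤ l and l < p, f < p. Since p | i and i > 0, p ≤ i. i = u, so p ≤ u. Since f < p, f < u.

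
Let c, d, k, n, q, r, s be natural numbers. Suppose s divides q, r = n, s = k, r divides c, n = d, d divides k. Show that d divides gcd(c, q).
r = n and n = d, thus r = d. Since r divides c, d divides c. s = k and s divides q, thus k divides q. d divides k, so d divides q. Since d divides c, d divides gcd(c, q).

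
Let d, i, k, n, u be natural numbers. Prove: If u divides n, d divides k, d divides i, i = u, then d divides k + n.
i = u and d divides i, thus d divides u. u divides n, so d divides n. d divides k, so d divides k + n.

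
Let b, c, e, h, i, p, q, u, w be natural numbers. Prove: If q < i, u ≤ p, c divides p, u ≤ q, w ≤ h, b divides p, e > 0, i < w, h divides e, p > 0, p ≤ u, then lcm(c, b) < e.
Since c divides p and b divides p, lcm(c, b) divides p. From p > 0, lcm(c, b) ≤ p. Since u ≤ p and p ≤ u, u = p. q < i and i < w, thus q < w. u ≤ q, so u < w. Since w ≤ h, u < h. h divides e and e > 0, thus h ≤ e. u < h, so u < e. Since u = p, p < e. Since lcm(c, b) ≤ p, lcm(c, b) < e.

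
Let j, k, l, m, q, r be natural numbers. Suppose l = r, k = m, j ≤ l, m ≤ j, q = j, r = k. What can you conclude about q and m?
q = m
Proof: Because r = k and k = m, r = m. Since l = r and j ≤ l, j ≤ r. r = m, so j ≤ m. Since m ≤ j, j = m. Since q = j, q = m.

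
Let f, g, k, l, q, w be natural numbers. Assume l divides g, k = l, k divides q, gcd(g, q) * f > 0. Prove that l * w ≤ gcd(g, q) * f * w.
Since k = l and k divides q, l divides q. l divides g, so l divides gcd(g, q). Then l divides gcd(g, q) * f. From gcd(g, q) * f > 0, l ≤ gcd(g, q) * f. By multiplying by a non-negative, l * w ≤ gcd(g, q) * f * w.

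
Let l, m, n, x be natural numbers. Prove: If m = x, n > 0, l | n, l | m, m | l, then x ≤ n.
Because l | m and m | l, l = m. l | n, so m | n. Since n > 0, m ≤ n. Since m = x, x ≤ n.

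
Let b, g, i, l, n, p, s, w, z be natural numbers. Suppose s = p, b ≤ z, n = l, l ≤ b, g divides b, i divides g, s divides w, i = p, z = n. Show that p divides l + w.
Because i = p and i divides g, p divides g. Since z = n and n = l, z = l. Since b ≤ z, b ≤ l. Since l ≤ b, b = l. Since g divides b, g divides l. Since p divides g, p divides l. s = p and s divides w, so p divides w. Since p divides l, p divides l + w.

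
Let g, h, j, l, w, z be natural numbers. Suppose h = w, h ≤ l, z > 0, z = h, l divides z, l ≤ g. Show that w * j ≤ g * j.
l divides z and z > 0, so l ≤ z. z = h, so l ≤ h. Because h ≤ l, l = h. Since h = w, l = w. l ≤ g, so w ≤ g. By multiplying by a non-negative, w * j ≤ g * j.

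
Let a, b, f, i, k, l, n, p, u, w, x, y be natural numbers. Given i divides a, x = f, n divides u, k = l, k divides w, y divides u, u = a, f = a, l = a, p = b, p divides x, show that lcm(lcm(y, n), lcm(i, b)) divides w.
Since y divides u and n divides u, lcm(y, n) divides u. Since u = a, lcm(y, n) divides a. x = f and f = a, hence x = a. From p = b and p divides x, b divides x. From x = a, b divides a. Since i divides a, lcm(i, b) divides a. Since lcm(y, n) divides a, lcm(lcm(y, n), lcm(i, b)) divides a. k = l and l = a, therefore k = a. Because k divides w, a divides w. lcm(lcm(y, n), lcm(i, b)) divides a, so lcm(lcm(y, n), lcm(i, b)) divides w.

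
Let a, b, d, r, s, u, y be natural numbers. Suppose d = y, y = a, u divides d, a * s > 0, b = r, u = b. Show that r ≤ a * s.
Since u = b and b = r, u = r. From d = y and u divides d, u divides y. From u = r, r divides y. Because y = a, r divides a. Then r divides a * s. Because a * s > 0, r ≤ a * s.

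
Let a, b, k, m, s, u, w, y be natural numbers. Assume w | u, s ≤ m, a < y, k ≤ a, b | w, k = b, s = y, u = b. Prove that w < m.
From u = b and w | u, w | b. Since b | w, b = w. k = b, so k = w. Since k ≤ a and a < y, k < y. From k = w, w < y. Since s = y and s ≤ m, y ≤ m. w < y, so w < m.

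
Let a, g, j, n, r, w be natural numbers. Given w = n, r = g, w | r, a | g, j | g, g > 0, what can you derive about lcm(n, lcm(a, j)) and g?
lcm(n, lcm(a, j)) ≤ g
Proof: Since r = g and w | r, w | g. w = n, so n | g. From a | g and j | g, lcm(a, j) | g. n | g, so lcm(n, lcm(a, j)) | g. Since g > 0, lcm(n, lcm(a, j)) ≤ g.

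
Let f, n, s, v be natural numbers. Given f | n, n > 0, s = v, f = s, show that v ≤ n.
Because f = s and f | n, s | n. s = v, so v | n. Since n > 0, v ≤ n.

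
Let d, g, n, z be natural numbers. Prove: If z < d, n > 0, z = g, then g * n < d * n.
z = g and z < d, thus g < d. Combining with n > 0, by multiplying by a positive, g * n < d * n.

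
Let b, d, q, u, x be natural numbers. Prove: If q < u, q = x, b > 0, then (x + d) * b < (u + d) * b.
Since q = x and q < u, x < u. Then x + d < u + d. Since b > 0, by multiplying by a positive, (x + d) * b < (u + d) * b.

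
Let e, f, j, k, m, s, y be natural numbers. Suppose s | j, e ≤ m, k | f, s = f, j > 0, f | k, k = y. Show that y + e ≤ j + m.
f | k and k | f, so f = k. Since k = y, f = y. Because s | j and j > 0, s ≤ j. Since s = f, f ≤ j. f = y, so y ≤ j. Since e ≤ m, y + e ≤ j + m.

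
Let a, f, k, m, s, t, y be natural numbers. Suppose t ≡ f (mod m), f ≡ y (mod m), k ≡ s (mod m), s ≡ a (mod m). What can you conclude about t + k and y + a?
t + k ≡ y + a (mod m)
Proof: Because t ≡ f (mod m) and f ≡ y (mod m), t ≡ y (mod m). From k ≡ s (mod m) and s ≡ a (mod m), k ≡ a (mod m). Combining with t ≡ y (mod m), by adding congruences, t + k ≡ y + a (mod m).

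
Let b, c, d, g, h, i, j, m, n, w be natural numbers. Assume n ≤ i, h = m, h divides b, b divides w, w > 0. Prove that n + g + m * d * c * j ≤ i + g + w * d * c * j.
n ≤ i, therefore n + g ≤ i + g. Since h divides b and b divides w, h divides w. w > 0, so h ≤ w. h = m, so m ≤ w. By multiplying by a non-negative, m * d ≤ w * d. By multiplying by a non-negative, m * d * c ≤ w * d * c. By multiplying by a non-negative, m * d * c * j ≤ w * d * c * j. Since n + g ≤ i + g, n + g + m * d * c * j ≤ i + g + w * d * c * j.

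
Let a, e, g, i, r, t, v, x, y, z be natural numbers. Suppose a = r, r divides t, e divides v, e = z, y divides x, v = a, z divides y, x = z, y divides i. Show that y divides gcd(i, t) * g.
x = z and y divides x, thus y divides z. z divides y, so z = y. Since v = a and a = r, v = r. e divides v, so e divides r. From e = z, z divides r. z = y, so y divides r. Since r divides t, y divides t. Since y divides i, y divides gcd(i, t). Then y divides gcd(i, t) * g.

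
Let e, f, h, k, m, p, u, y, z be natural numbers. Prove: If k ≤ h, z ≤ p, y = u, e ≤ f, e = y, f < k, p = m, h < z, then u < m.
From e = y and y = u, e = u. From e ≤ f and f < k, e < k. e = u, so u < k. h < z and z ≤ p, hence h < p. p = m, so h < m. Since k ≤ h, k < m. u < k, so u < m.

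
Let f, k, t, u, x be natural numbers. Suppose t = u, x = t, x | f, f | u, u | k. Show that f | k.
From x = t and x | f, t | f. From t = u, u | f. Since f | u, u = f. u | k, so f | k.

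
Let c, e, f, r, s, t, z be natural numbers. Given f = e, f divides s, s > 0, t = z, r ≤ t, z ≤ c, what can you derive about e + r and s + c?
e + r ≤ s + c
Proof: f = e and f divides s, so e divides s. From s > 0, e ≤ s. t = z and r ≤ t, so r ≤ z. z ≤ c, so r ≤ c. Since e ≤ s, e + r ≤ s + c.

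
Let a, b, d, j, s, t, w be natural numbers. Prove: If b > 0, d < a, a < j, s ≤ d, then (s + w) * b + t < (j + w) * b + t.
d < a and a < j, hence d < j. Since s ≤ d, s < j. Then s + w < j + w. Since b > 0, by multiplying by a positive, (s + w) * b < (j + w) * b. Then (s + w) * b + t < (j + w) * b + t.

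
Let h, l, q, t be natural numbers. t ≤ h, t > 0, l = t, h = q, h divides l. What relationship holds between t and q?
t = q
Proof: l = t and h divides l, hence h divides t. Since t > 0, h ≤ t. Since t ≤ h, t = h. Since h = q, t = q.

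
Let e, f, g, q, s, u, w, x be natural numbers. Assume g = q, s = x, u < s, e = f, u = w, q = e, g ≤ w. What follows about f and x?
f < x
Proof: g = q and q = e, thus g = e. e = f, so g = f. g ≤ w, so f ≤ w. u = w and u < s, so w < s. From s = x, w < x. Since f ≤ w, f < x.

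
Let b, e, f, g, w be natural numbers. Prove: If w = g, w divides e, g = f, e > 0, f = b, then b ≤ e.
Because g = f and f = b, g = b. Because w = g and w divides e, g divides e. Since e > 0, g ≤ e. g = b, so b ≤ e.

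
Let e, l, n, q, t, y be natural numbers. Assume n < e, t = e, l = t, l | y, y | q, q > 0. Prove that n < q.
From l | y and y | q, l | q. l = t, so t | q. t = e, so e | q. Since q > 0, e ≤ q. n < e, so n < q.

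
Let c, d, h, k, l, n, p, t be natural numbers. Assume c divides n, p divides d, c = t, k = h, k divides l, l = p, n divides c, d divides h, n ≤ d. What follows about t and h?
t ≤ h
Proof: l = p and k divides l, thus k divides p. Because p divides d, k divides d. Since k = h, h divides d. Since d divides h, d = h. Since n divides c and c divides n, n = c. From c = t, n = t. Because n ≤ d, t ≤ d. d = h, so t ≤ h.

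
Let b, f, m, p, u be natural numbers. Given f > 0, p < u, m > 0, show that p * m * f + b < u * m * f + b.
p < u and m > 0. By multiplying by a positive, p * m < u * m. Since f > 0, by multiplying by a positive, p * m * f < u * m * f. Then p * m * f + b < u * m * f + b.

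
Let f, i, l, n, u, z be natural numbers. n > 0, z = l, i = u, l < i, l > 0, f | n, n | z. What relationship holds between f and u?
f < u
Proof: Since f | n and n > 0, f ≤ n. Since z = l and n | z, n | l. l > 0, so n ≤ l. Since l < i, n < i. i = u, so n < u. f ≤ n, so f < u.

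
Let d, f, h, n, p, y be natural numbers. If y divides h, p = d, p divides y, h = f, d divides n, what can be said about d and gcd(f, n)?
d divides gcd(f, n)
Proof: p divides y and y divides h, thus p divides h. h = f, so p divides f. Since p = d, d divides f. d divides n, so d divides gcd(f, n).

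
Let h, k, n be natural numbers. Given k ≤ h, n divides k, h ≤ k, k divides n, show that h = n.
h ≤ k and k ≤ h, thus h = k. k divides n and n divides k, therefore k = n. h = k, so h = n.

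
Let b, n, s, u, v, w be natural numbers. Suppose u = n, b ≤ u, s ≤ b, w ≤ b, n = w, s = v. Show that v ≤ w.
Because u = n and n = w, u = w. Since b ≤ u, b ≤ w. Since w ≤ b, b = w. From s = v and s ≤ b, v ≤ b. b = w, so v ≤ w.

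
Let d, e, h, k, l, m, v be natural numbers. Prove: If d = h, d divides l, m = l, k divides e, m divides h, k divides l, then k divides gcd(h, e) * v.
m = l and m divides h, so l divides h. Because d = h and d divides l, h divides l. l divides h, so l = h. Since k divides l, k divides h. Since k divides e, k divides gcd(h, e). Then k divides gcd(h, e) * v.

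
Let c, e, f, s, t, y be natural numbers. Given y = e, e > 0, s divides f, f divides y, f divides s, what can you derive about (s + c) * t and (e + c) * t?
(s + c) * t ≤ (e + c) * t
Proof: f divides s and s divides f, thus f = s. y = e and f divides y, thus f divides e. Since f = s, s divides e. Since e > 0, s ≤ e. Then s + c ≤ e + c. By multiplying by a non-negative, (s + c) * t ≤ (e + c) * t.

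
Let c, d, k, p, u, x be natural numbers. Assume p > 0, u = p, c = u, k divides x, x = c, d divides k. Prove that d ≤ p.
From c = u and u = p, c = p. x = c, so x = p. Because d divides k and k divides x, d divides x. x = p, so d divides p. p > 0, so d ≤ p.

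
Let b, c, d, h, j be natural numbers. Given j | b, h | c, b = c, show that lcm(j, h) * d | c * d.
b = c and j | b, hence j | c. Since h | c, lcm(j, h) | c. Then lcm(j, h) * d | c * d.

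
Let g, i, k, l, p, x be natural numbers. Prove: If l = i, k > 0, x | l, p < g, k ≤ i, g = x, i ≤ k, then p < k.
g = x and p < g, so p < x. From i ≤ k and k ≤ i, i = k. Because l = i and x | l, x | i. i = k, so x | k. Since k > 0, x ≤ k. From p < x, p < k.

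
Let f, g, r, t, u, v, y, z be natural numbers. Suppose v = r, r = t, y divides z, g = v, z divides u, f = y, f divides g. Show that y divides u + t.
From y divides z and z divides u, y divides u. From g = v and v = r, g = r. From f = y and f divides g, y divides g. From g = r, y divides r. Because r = t, y divides t. y divides u, so y divides u + t.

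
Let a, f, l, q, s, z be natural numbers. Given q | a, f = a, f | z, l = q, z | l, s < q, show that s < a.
f = a and f | z, hence a | z. l = q and z | l, so z | q. a | z, so a | q. Since q | a, q = a. Since s < q, s < a.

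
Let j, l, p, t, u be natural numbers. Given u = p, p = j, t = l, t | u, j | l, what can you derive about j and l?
j = l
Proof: u = p and p = j, so u = j. t = l and t | u, so l | u. u = j, so l | j. Since j | l, l = j. Then j = l.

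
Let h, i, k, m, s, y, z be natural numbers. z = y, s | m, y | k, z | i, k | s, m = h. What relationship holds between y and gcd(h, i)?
y | gcd(h, i)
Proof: y | k and k | s, hence y | s. From s | m, y | m. m = h, so y | h. z = y and z | i, therefore y | i. y | h, so y | gcd(h, i).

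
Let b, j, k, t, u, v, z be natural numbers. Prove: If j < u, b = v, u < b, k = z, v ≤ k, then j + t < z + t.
b = v and u < b, hence u < v. j < u, so j < v. k = z and v ≤ k, therefore v ≤ z. Since j < v, j < z. Then j + t < z + t.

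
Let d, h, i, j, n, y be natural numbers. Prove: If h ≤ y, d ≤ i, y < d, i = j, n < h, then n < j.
y < d and d ≤ i, thus y < i. Since h ≤ y, h < i. Since i = j, h < j. n < h, so n < j.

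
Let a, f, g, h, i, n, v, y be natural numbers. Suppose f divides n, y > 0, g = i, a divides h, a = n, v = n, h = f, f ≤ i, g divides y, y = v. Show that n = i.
y = v and v = n, hence y = n. Because g divides y and y > 0, g ≤ y. Since y = n, g ≤ n. g = i, so i ≤ n. h = f and a divides h, thus a divides f. From a = n, n divides f. f divides n, so f = n. f ≤ i, so n ≤ i. i ≤ n, so i = n. Then n = i.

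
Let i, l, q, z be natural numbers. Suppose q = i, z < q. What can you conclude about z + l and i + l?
z + l < i + l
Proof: q = i and z < q, thus z < i. Then z + l < i + l.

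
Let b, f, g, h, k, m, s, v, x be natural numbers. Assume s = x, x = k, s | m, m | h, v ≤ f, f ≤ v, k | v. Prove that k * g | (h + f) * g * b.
Since s = x and x = k, s = k. Since s | m and m | h, s | h. Since s = k, k | h. Because v ≤ f and f ≤ v, v = f. Since k | v, k | f. Because k | h, k | h + f. Then k * g | (h + f) * g. Then k * g | (h + f) * g * b.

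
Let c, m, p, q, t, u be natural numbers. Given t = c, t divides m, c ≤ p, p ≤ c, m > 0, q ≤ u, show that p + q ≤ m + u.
c ≤ p and p ≤ c, hence c = p. t = c and t divides m, hence c divides m. c = p, so p divides m. From m > 0, p ≤ m. Since q ≤ u, p + q ≤ m + u.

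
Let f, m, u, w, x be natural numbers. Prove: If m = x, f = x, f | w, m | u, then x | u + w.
Because m = x and m | u, x | u. Since f = x and f | w, x | w. From x | u, x | u + w.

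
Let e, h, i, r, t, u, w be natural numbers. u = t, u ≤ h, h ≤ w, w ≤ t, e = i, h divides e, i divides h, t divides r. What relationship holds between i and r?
i divides r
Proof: Since u = t and u ≤ h, t ≤ h. Because h ≤ w and w ≤ t, h ≤ t. Since t ≤ h, t = h. e = i and h divides e, therefore h divides i. i divides h, so h = i. t = h, so t = i. t divides r, so i divides r.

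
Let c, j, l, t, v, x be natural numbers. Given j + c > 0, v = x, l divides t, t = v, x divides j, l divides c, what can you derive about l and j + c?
l ≤ j + c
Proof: t = v and v = x, so t = x. l divides t, so l divides x. Because x divides j, l divides j. Since l divides c, l divides j + c. Because j + c > 0, l ≤ j + c.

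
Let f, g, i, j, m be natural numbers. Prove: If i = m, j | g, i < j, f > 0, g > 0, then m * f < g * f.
j | g and g > 0, thus j ≤ g. Since i < j, i < g. Since i = m, m < g. f > 0, so m * f < g * f.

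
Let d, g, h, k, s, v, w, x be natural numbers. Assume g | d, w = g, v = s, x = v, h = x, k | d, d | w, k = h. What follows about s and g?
s | g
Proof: w = g and d | w, thus d | g. Since g | d, d = g. x = v and v = s, so x = s. k = h and k | d, therefore h | d. Since h = x, x | d. x = s, so s | d. Since d = g, s | g.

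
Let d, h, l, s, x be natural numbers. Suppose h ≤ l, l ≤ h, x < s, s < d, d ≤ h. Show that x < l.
h ≤ l and l ≤ h, thus h = l. Since x < s and s < d, x < d. d ≤ h, so x < h. h = l, so x < l.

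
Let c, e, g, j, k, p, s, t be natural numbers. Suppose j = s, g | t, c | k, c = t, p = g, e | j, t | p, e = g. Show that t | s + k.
Because p = g and t | p, t | g. Since g | t, g = t. e = g, so e = t. j = s and e | j, hence e | s. Because e = t, t | s. c = t and c | k, hence t | k. Since t | s, t | s + k.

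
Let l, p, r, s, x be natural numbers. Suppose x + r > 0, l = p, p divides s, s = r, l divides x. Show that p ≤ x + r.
From l = p and l divides x, p divides x. s = r and p divides s, so p divides r. Since p divides x, p divides x + r. x + r > 0, so p ≤ x + r.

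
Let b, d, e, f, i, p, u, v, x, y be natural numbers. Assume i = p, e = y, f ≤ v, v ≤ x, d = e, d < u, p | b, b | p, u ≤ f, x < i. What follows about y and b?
y < b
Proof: Since d = e and e = y, d = y. d < u and u ≤ f, therefore d < f. d = y, so y < f. Because p | b and b | p, p = b. v ≤ x and x < i, so v < i. i = p, so v < p. From f ≤ v, f < p. Since p = b, f < b. Since y < f, y < b.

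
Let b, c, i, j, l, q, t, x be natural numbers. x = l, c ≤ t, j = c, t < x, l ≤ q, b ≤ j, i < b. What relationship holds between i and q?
i < q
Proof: i < b and b ≤ j, so i < j. Since j = c, i < c. Because x = l and t < x, t < l. c ≤ t, so c < l. l ≤ q, so c < q. i < c, so i < q.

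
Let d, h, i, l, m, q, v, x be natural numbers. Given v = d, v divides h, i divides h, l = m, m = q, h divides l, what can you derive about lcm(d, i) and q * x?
lcm(d, i) divides q * x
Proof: v = d and v divides h, therefore d divides h. i divides h, so lcm(d, i) divides h. Since l = m and m = q, l = q. Since h divides l, h divides q. From lcm(d, i) divides h, lcm(d, i) divides q. Then lcm(d, i) divides q * x.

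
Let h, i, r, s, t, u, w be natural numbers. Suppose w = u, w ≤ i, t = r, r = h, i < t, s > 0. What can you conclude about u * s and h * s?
u * s < h * s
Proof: w = u and w ≤ i, so u ≤ i. From t = r and r = h, t = h. i < t, so i < h. u ≤ i, so u < h. Because s > 0, u * s < h * s.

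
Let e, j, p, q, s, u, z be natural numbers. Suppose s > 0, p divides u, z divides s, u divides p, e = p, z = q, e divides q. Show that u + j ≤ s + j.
p divides u and u divides p, thus p = u. Since e = p, e = u. z = q and z divides s, thus q divides s. Since e divides q, e divides s. Because s > 0, e ≤ s. From e = u, u ≤ s. Then u + j ≤ s + j.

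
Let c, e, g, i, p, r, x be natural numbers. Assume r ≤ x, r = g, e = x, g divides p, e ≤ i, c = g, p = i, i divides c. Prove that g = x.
r = g and r ≤ x, thus g ≤ x. Since c = g and i divides c, i divides g. p = i and g divides p, so g divides i. From i divides g, i = g. Because e ≤ i, e ≤ g. e = x, so x ≤ g. g ≤ x, so g = x.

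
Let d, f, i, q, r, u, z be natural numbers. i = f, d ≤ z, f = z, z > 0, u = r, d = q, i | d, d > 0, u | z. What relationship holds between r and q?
r ≤ q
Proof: i = f and f = z, hence i = z. Since i | d, z | d. Since d > 0, z ≤ d. Since d ≤ z, z = d. d = q, so z = q. u | z and z > 0, thus u ≤ z. Since u = r, r ≤ z. Since z = q, r ≤ q.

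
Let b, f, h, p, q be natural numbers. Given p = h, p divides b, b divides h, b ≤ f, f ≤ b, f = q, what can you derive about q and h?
q = h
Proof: p = h and p divides b, hence h divides b. b divides h, so h = b. b ≤ f and f ≤ b, thus b = f. h = b, so h = f. f = q, so h = q. Then q = h.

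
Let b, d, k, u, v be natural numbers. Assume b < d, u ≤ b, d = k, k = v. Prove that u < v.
Because d = k and b < d, b < k. u ≤ b, so u < k. Since k = v, u < v.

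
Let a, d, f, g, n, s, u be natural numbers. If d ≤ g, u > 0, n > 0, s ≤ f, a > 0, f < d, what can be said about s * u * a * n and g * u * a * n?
s * u * a * n < g * u * a * n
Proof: s ≤ f and f < d, therefore s < d. Since d ≤ g, s < g. u > 0, so s * u < g * u. Because a > 0, s * u * a < g * u * a. From n > 0, s * u * a * n < g * u * a * n.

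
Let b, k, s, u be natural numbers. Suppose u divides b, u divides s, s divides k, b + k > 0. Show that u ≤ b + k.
u divides s and s divides k, thus u divides k. From u divides b, u divides b + k. Since b + k > 0, u ≤ b + k.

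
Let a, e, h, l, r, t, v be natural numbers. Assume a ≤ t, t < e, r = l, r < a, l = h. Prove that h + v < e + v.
Because r = l and l = h, r = h. r < a and a ≤ t, so r < t. Since t < e, r < e. Since r = h, h < e. Then h + v < e + v.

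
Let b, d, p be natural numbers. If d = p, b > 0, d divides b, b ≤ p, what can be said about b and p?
b = p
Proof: d = p and d divides b, hence p divides b. Since b > 0, p ≤ b. b ≤ p, so p = b. Then b = p.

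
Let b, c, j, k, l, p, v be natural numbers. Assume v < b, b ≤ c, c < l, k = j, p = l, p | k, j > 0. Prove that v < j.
b ≤ c and c < l, so b < l. From p = l and p | k, l | k. k = j, so l | j. From j > 0, l ≤ j. From b < l, b < j. v < b, so v < j.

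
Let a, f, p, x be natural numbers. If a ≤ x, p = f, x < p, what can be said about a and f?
a < f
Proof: a ≤ x and x < p, hence a < p. Since p = f, a < f.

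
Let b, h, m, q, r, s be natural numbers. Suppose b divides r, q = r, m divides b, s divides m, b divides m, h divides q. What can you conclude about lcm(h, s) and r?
lcm(h, s) divides r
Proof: q = r and h divides q, so h divides r. Because b divides m and m divides b, b = m. Since b divides r, m divides r. s divides m, so s divides r. Since h divides r, lcm(h, s) divides r.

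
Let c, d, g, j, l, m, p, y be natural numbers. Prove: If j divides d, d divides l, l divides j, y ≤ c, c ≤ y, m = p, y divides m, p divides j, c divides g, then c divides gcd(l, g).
From j divides d and d divides l, j divides l. Since l divides j, j = l. Since y ≤ c and c ≤ y, y = c. m = p and y divides m, therefore y divides p. Since y = c, c divides p. Since p divides j, c divides j. j = l, so c divides l. Since c divides g, c divides gcd(l, g).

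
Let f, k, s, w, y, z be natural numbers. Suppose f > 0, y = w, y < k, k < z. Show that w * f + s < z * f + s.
From y = w and y < k, w < k. Because k < z, w < z. Combined with f > 0, by multiplying by a positive, w * f < z * f. Then w * f + s < z * f + s.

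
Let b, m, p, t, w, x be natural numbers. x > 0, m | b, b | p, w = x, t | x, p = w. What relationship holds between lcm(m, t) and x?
lcm(m, t) ≤ x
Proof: Since p = w and w = x, p = x. b | p, so b | x. Since m | b, m | x. Since t | x, lcm(m, t) | x. Because x > 0, lcm(m, t) ≤ x.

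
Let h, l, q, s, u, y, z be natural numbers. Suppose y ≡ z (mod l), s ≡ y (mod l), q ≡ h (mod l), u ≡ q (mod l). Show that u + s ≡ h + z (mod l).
u ≡ q (mod l) and q ≡ h (mod l), thus u ≡ h (mod l). s ≡ y (mod l) and y ≡ z (mod l), hence s ≡ z (mod l). Since u ≡ h (mod l), by adding congruences, u + s ≡ h + z (mod l).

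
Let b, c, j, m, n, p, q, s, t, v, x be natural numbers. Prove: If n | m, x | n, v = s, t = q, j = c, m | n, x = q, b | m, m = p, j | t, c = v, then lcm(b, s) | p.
Because j = c and c = v, j = v. v = s, so j = s. t = q and j | t, so j | q. j = s, so s | q. n | m and m | n, hence n = m. x = q and x | n, thus q | n. Since n = m, q | m. Since s | q, s | m. b | m, so lcm(b, s) | m. m = p, so lcm(b, s) | p.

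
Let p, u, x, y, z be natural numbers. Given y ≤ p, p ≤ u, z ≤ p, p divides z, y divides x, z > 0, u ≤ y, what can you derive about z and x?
z divides x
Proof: p divides z and z > 0, therefore p ≤ z. z ≤ p, so p = z. Since p ≤ u and u ≤ y, p ≤ y. y ≤ p, so y = p. Since y divides x, p divides x. Since p = z, z divides x.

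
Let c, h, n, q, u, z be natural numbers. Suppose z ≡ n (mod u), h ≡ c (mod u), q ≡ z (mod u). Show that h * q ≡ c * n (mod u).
q ≡ z (mod u) and z ≡ n (mod u), so q ≡ n (mod u). h ≡ c (mod u), so h * q ≡ c * n (mod u).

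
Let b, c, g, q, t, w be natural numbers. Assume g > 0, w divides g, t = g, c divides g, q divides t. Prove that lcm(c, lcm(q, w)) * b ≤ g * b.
Because t = g and q divides t, q divides g. Since w divides g, lcm(q, w) divides g. c divides g, so lcm(c, lcm(q, w)) divides g. g > 0, so lcm(c, lcm(q, w)) ≤ g. By multiplying by a non-negative, lcm(c, lcm(q, w)) * b ≤ g * b.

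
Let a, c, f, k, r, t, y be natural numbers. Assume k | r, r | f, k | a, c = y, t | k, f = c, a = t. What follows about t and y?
t | y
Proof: Because a = t and k | a, k | t. Since t | k, k = t. f = c and c = y, thus f = y. r | f, so r | y. Since k | r, k | y. k = t, so t | y.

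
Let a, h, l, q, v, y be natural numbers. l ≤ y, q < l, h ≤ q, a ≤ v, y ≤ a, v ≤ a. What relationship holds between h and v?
h < v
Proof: a ≤ v and v ≤ a, thus a = v. q < l and l ≤ y, so q < y. h ≤ q, so h < y. Since y ≤ a, h < a. a = v, so h < v.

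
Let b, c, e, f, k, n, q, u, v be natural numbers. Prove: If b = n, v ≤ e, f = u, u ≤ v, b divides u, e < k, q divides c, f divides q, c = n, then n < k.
Because f divides q and q divides c, f divides c. f = u, so u divides c. Since c = n, u divides n. b = n and b divides u, so n divides u. u divides n, so u = n. v ≤ e and e < k, hence v < k. Because u ≤ v, u < k. Because u = n, n < k.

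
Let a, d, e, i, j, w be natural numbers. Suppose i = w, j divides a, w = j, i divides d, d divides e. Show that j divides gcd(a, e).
From i = w and w = j, i = j. i divides d and d divides e, thus i divides e. i = j, so j divides e. Because j divides a, j divides gcd(a, e).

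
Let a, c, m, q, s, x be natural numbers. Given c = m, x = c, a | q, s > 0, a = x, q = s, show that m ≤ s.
x = c and c = m, thus x = m. a = x and a | q, hence x | q. Since x = m, m | q. Because q = s, m | s. From s > 0, m ≤ s.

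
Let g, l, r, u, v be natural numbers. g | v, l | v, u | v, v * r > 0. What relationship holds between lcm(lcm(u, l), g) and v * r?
lcm(lcm(u, l), g) ≤ v * r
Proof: u | v and l | v, so lcm(u, l) | v. g | v, so lcm(lcm(u, l), g) | v. Then lcm(lcm(u, l), g) | v * r. Since v * r > 0, lcm(lcm(u, l), g) ≤ v * r.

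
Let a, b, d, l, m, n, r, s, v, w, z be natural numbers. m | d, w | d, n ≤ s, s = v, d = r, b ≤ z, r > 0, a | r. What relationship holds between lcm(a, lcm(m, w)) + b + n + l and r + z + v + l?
lcm(a, lcm(m, w)) + b + n + l ≤ r + z + v + l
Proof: m | d and w | d, so lcm(m, w) | d. Since d = r, lcm(m, w) | r. From a | r, lcm(a, lcm(m, w)) | r. From r > 0, lcm(a, lcm(m, w)) ≤ r. s = v and n ≤ s, hence n ≤ v. Because b ≤ z, b + n ≤ z + v. Then b + n + l ≤ z + v + l. Since lcm(a, lcm(m, w)) ≤ r, lcm(a, lcm(m, w)) + b + n + l ≤ r + z + v + l.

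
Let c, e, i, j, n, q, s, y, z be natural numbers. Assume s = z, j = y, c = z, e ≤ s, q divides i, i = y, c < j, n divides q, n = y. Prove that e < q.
n = y and n divides q, hence y divides q. i = y and q divides i, hence q divides y. From y divides q, y = q. j = y, so j = q. s = z and e ≤ s, thus e ≤ z. Because c = z and c < j, z < j. Since e ≤ z, e < j. Since j = q, e < q.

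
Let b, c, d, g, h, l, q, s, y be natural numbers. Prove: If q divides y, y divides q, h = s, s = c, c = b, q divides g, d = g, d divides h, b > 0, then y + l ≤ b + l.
q divides y and y divides q, thus q = y. h = s and s = c, hence h = c. Since c = b, h = b. From d = g and d divides h, g divides h. q divides g, so q divides h. h = b, so q divides b. b > 0, so q ≤ b. Since q = y, y ≤ b. Then y + l ≤ b + l.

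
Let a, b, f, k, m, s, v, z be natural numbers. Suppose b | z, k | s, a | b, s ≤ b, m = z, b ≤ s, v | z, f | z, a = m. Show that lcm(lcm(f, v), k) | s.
a = m and m = z, therefore a = z. a | b, so z | b. Since b | z, z = b. b ≤ s and s ≤ b, therefore b = s. Since z = b, z = s. f | z and v | z, hence lcm(f, v) | z. z = s, so lcm(f, v) | s. k | s, so lcm(lcm(f, v), k) | s.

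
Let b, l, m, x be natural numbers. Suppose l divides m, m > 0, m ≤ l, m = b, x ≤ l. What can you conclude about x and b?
x ≤ b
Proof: l divides m and m > 0, so l ≤ m. Since m ≤ l, l = m. Since m = b, l = b. Since x ≤ l, x ≤ b.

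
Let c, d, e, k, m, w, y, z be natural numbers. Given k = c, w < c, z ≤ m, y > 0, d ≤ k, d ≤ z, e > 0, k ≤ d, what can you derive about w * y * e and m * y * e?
w * y * e < m * y * e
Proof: From d ≤ k and k ≤ d, d = k. Since k = c, d = c. Because d ≤ z and z ≤ m, d ≤ m. Since d = c, c ≤ m. w < c, so w < m. Since y > 0, w * y < m * y. e > 0, so w * y * e < m * y * e.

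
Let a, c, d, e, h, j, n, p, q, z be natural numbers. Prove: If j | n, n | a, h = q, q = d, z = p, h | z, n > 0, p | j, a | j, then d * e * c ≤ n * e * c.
Since n | a and a | j, n | j. Since j | n, j = n. Since h = q and h | z, q | z. Since z = p, q | p. p | j, so q | j. j = n, so q | n. Since n > 0, q ≤ n. q = d, so d ≤ n. Then d * e ≤ n * e. Then d * e * c ≤ n * e * c.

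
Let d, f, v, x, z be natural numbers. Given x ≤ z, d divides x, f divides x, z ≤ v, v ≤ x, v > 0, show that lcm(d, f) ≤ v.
x ≤ z and z ≤ v, thus x ≤ v. Since v ≤ x, x = v. Since d divides x and f divides x, lcm(d, f) divides x. Since x = v, lcm(d, f) divides v. v > 0, so lcm(d, f) ≤ v.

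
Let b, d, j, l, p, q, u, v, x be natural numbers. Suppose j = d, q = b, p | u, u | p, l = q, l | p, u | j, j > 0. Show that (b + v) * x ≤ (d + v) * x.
Since p | u and u | p, p = u. Since l = q and l | p, q | p. p = u, so q | u. Since u | j, q | j. q = b, so b | j. j > 0, so b ≤ j. Since j = d, b ≤ d. Then b + v ≤ d + v. Then (b + v) * x ≤ (d + v) * x.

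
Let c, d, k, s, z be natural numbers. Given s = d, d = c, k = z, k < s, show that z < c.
Because s = d and d = c, s = c. Since k = z and k < s, z < s. Since s = c, z < c.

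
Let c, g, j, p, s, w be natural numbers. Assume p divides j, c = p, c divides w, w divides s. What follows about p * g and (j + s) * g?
p * g divides (j + s) * g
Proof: c = p and c divides w, therefore p divides w. Since w divides s, p divides s. Because p divides j, p divides j + s. Then p * g divides (j + s) * g.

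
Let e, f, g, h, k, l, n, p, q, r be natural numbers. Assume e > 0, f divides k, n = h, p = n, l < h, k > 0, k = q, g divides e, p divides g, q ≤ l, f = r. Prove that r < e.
Since f divides k and k > 0, f ≤ k. k = q, so f ≤ q. q ≤ l and l < h, hence q < h. f ≤ q, so f < h. Since f = r, r < h. p = n and n = h, therefore p = h. Because p divides g and g divides e, p divides e. p = h, so h divides e. e > 0, so h ≤ e. Since r < h, r < e.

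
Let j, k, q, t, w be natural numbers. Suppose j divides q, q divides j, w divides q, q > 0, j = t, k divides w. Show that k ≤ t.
Because q divides j and j divides q, q = j. j = t, so q = t. From k divides w and w divides q, k divides q. Since q > 0, k ≤ q. q = t, so k ≤ t.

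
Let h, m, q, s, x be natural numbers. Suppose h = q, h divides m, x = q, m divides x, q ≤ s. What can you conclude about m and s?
m ≤ s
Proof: Since h = q and h divides m, q divides m. From x = q and m divides x, m divides q. Since q divides m, q = m. q ≤ s, so m ≤ s.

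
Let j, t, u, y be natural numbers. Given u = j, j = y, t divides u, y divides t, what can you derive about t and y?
t = y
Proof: Because u = j and j = y, u = y. From t divides u, t divides y. y divides t, so t = y.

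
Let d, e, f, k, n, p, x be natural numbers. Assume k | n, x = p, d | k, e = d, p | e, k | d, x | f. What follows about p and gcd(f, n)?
p | gcd(f, n)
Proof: Because x = p and x | f, p | f. e = d and p | e, therefore p | d. Because k | d and d | k, k = d. k | n, so d | n. p | d, so p | n. Since p | f, p | gcd(f, n).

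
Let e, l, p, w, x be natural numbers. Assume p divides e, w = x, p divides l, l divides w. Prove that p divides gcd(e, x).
p divides l and l divides w, so p divides w. Since w = x, p divides x. Because p divides e, p divides gcd(e, x).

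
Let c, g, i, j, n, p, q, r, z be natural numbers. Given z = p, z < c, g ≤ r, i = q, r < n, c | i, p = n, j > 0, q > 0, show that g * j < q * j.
Since g ≤ r and r < n, g < n. From z = p and p = n, z = n. Because z < c, n < c. i = q and c | i, hence c | q. Since q > 0, c ≤ q. From n < c, n < q. g < n, so g < q. Since j > 0, g * j < q * j.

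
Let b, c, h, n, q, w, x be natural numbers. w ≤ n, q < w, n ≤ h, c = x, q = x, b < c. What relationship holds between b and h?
b < h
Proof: Since c = x and b < c, b < x. q = x and q < w, thus x < w. Since w ≤ n, x < n. Since b < x, b < n. From n ≤ h, b < h.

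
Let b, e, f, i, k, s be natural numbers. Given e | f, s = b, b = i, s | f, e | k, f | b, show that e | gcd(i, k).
s = b and s | f, hence b | f. Since f | b, f = b. From b = i, f = i. Since e | f, e | i. Since e | k, e | gcd(i, k).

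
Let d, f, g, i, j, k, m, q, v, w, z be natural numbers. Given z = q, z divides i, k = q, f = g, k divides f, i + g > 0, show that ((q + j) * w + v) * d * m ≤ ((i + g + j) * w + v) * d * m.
Because z = q and z divides i, q divides i. From f = g and k divides f, k divides g. Since k = q, q divides g. Since q divides i, q divides i + g. Since i + g > 0, q ≤ i + g. Then q + j ≤ i + g + j. By multiplying by a non-negative, (q + j) * w ≤ (i + g + j) * w. Then (q + j) * w + v ≤ (i + g + j) * w + v. By multiplying by a non-negative, ((q + j) * w + v) * d ≤ ((i + g + j) * w + v) * d. By multiplying by a non-negative, ((q + j) * w + v) * d * m ≤ ((i + g + j) * w + v) * d * m.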